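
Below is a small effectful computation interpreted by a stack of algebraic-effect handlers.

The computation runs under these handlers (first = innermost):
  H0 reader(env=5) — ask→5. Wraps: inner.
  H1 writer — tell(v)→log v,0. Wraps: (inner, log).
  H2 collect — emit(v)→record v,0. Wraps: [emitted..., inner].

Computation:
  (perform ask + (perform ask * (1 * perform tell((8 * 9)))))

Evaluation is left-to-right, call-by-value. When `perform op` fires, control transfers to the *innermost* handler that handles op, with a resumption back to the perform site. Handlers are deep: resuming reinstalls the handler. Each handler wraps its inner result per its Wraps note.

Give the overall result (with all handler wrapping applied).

Answer: [(5, (72))]

Working:
ask @ H0 ⇒ 5
ask @ H0 ⇒ 5
tell(72) @ H1 ⇒ log+=72
H0 returns 5
H1 returns (5, (72))
H2 returns [(5, (72))]
= [(5, (72))]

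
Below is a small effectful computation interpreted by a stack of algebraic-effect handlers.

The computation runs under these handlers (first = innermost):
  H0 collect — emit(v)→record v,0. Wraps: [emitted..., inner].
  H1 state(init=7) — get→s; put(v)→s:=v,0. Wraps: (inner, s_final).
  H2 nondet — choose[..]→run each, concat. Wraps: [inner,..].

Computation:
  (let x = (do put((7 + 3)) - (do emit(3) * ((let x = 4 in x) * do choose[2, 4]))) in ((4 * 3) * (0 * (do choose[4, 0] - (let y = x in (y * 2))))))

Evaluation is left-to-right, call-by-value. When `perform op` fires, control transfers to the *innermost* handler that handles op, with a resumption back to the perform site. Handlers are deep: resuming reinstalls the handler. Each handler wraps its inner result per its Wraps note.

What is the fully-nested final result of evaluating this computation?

Answer: [([3, 0], 10), ([3, 0], 10), ([3, 0], 10), ([3, 0], 10)]

Step-by-step:
put(10) @ H1 ⇒ s:=10
emit(3) @ H0 ⇒ out+=3
choose[2, 4] @ H2
  branch[0] choose=2:
    choose[4, 0] @ H2
      branch[0] choose=4:
        H0 returns [3, 0]
        H1 returns ([3, 0], 10)
        H2 returns [([3, 0], 10)]
      branch[1] choose=0:
        H0 returns [3, 0]
        H1 returns ([3, 0], 10)
        H2 returns [([3, 0], 10)]
  branch[1] choose=4:
    choose[4, 0] @ H2
      branch[0] choose=4:
        H0 returns [3, 0]
        H1 returns ([3, 0], 10)
        H2 returns [([3, 0], 10)]
      branch[1] choose=0:
        H0 returns [3, 0]
        H1 returns ([3, 0], 10)
        H2 returns [([3, 0], 10)]
= [([3, 0], 10), ([3, 0], 10), ([3, 0], 10), ([3, 0], 10)]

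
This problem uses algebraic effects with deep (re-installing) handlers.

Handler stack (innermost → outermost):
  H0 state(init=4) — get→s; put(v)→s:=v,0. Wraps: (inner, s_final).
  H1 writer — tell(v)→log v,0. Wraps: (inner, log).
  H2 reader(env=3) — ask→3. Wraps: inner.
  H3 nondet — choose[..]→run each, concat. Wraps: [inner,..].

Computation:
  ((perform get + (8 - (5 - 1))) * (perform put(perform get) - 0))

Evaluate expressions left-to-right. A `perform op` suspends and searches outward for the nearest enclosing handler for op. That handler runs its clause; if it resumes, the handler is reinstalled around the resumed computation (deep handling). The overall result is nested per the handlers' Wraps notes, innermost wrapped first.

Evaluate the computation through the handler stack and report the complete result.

Step-by-step:
get @ H0 ⇒ 4
get @ H0 ⇒ 4
put(4) @ H0 ⇒ s:=4
H0 returns (0, 4)
H1 returns ((0, 4), ())
H2 returns ((0, 4), ())
H3 returns [((0, 4), ())]
= [((0, 4), ())]

Answer: [((0, 4), ())]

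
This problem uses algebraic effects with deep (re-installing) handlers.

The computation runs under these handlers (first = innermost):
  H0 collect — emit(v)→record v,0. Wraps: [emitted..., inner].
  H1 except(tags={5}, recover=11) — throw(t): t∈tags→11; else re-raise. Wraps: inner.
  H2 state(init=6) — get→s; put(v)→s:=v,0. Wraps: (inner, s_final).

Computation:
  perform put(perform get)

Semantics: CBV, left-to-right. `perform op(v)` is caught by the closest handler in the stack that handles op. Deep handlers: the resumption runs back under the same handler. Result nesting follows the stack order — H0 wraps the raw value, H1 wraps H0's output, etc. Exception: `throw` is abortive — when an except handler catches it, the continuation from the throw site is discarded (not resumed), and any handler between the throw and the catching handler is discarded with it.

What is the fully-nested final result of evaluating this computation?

Answer: ([0], 6)

Evaluation trace:
get @ H2 ⇒ 6
put(6) @ H2 ⇒ s:=6
H0 returns [0]
H1 returns [0]
H2 returns ([0], 6)
= ([0], 6)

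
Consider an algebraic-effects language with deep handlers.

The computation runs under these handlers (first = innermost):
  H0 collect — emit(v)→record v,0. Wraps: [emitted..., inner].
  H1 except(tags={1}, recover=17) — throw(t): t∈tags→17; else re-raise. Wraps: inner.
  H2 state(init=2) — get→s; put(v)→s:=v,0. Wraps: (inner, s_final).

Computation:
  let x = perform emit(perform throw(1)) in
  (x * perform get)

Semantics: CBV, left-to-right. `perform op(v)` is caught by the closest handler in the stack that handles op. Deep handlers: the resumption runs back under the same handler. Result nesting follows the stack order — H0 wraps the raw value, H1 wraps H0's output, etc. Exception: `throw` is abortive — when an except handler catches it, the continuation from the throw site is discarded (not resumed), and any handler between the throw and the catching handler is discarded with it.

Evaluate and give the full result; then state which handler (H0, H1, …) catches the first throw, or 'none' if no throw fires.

Answer: (17, 2) ; first throw caught by: H1

Step-by-step:
throw(1) @ H1 caught ⇒ 17
H2 returns (17, 2)
= (17, 2)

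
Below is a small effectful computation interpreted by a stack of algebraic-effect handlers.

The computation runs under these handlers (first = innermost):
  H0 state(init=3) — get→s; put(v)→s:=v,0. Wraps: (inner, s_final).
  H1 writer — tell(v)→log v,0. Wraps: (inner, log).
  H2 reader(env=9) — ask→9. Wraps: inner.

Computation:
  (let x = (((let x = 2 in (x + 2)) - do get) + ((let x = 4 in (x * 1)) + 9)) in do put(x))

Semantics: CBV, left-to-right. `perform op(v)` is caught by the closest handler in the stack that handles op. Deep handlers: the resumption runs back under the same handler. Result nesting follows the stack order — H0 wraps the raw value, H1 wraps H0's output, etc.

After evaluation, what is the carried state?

Answer: 14

Working:
get @ H0 ⇒ 3
put(14) @ H0 ⇒ s:=14
H0 returns (0, 14)
H1 returns ((0, 14), ())
H2 returns ((0, 14), ())
= ((0, 14), ())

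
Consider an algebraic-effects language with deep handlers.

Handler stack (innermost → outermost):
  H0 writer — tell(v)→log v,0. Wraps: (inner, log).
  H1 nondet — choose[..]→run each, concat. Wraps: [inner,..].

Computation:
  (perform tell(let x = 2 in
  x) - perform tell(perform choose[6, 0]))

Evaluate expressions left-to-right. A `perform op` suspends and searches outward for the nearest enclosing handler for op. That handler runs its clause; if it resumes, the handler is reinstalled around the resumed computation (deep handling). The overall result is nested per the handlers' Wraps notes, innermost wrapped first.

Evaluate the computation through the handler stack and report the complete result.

Answer: [(0, (2, 6)), (0, (2, 0))]

Evaluation trace:
tell(2) @ H0 ⇒ log+=2
choose[6, 0] @ H1
  branch[0] choose=6:
    tell(6) @ H0 ⇒ log+=6
    H0 returns (0, (2, 6))
    H1 returns [(0, (2, 6))]
  branch[1] choose=0:
    tell(0) @ H0 ⇒ log+=0
    H0 returns (0, (2, 0))
    H1 returns [(0, (2, 0))]
= [(0, (2, 6)), (0, (2, 0))]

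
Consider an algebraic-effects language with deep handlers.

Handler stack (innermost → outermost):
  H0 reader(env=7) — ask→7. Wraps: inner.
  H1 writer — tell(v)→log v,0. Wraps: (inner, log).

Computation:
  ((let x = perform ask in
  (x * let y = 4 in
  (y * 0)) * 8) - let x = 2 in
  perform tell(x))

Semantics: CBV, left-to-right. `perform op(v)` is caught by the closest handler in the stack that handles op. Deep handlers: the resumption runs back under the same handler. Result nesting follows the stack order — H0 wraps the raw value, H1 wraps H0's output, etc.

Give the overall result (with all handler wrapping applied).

Step-by-step:
ask @ H0 ⇒ 7
tell(2) @ H1 ⇒ log+=2
H0 returns 0
H1 returns (0, (2))
= (0, (2))

Answer: (0, (2))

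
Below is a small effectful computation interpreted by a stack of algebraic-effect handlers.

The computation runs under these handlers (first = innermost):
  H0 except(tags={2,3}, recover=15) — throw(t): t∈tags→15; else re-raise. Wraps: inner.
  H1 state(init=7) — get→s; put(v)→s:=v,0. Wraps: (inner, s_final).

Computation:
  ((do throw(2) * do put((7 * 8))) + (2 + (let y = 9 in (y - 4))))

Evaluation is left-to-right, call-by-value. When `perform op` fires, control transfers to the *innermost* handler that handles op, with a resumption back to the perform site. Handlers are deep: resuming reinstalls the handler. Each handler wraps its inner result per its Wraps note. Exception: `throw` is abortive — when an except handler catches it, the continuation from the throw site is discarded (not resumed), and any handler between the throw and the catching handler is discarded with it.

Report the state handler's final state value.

Answer: 7

Step-by-step:
throw(2) @ H0 caught ⇒ 15
H1 returns (15, 7)
= (15, 7)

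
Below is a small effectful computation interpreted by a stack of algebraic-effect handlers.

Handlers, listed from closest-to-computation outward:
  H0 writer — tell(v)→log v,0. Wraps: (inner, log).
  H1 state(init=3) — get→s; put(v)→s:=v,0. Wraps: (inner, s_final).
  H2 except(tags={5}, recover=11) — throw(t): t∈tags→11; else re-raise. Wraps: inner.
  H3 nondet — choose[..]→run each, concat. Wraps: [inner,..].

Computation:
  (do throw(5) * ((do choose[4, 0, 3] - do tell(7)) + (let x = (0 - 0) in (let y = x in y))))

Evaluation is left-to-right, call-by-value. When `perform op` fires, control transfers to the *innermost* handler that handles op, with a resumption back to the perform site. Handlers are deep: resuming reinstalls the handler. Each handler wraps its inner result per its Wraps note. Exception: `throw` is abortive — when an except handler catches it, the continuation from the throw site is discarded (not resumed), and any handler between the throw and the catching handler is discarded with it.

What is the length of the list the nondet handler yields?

Working:
throw(5) @ H2 caught ⇒ 11
H3 returns [11]
= [11]

Answer: 1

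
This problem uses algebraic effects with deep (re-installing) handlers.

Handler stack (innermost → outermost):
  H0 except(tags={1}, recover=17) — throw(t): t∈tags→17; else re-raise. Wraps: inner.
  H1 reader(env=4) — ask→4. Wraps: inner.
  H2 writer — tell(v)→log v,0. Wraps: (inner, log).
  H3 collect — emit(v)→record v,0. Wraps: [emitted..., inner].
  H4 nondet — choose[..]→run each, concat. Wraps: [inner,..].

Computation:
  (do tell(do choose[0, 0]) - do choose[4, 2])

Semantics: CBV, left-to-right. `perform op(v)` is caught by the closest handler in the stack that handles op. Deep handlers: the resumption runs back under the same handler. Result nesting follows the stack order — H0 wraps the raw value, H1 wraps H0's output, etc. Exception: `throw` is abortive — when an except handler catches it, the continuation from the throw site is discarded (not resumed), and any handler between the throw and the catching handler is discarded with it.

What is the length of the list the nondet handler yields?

Evaluation trace:
choose[0, 0] @ H4
  branch[0] choose=0:
    tell(0) @ H2 ⇒ log+=0
    choose[4, 2] @ H4
      branch[0] choose=4:
        H0 returns -4
        H1 returns -4
        H2 returns (-4, (0))
        H3 returns [(-4, (0))]
        H4 returns [[(-4, (0))]]
      branch[1] choose=2:
        H0 returns -2
        H1 returns -2
        H2 returns (-2, (0))
        H3 returns [(-2, (0))]
        H4 returns [[(-2, (0))]]
  branch[1] choose=0:
    tell(0) @ H2 ⇒ log+=0
    choose[4, 2] @ H4
      branch[0] choose=4:
        H0 returns -4
        H1 returns -4
        H2 returns (-4, (0))
        H3 returns [(-4, (0))]
        H4 returns [[(-4, (0))]]
      branch[1] choose=2:
        H0 returns -2
        H1 returns -2
        H2 returns (-2, (0))
        H3 returns [(-2, (0))]
        H4 returns [[(-2, (0))]]
= [[(-4, (0))], [(-2, (0))], [(-4, (0))], [(-2, (0))]]

Answer: 4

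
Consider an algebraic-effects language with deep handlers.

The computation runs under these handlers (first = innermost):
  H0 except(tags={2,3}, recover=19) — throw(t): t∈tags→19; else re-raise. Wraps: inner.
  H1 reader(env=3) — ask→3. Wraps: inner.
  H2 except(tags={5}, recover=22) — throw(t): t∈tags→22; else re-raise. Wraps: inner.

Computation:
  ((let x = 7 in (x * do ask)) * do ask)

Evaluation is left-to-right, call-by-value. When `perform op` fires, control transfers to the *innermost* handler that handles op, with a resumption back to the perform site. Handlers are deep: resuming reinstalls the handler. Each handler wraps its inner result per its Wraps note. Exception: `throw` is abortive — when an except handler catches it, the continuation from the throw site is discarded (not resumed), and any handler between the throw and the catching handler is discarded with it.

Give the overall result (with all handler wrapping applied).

Answer: 63

Working:
ask @ H1 ⇒ 3
ask @ H1 ⇒ 3
H0 returns 63
H1 returns 63
H2 returns 63
= 63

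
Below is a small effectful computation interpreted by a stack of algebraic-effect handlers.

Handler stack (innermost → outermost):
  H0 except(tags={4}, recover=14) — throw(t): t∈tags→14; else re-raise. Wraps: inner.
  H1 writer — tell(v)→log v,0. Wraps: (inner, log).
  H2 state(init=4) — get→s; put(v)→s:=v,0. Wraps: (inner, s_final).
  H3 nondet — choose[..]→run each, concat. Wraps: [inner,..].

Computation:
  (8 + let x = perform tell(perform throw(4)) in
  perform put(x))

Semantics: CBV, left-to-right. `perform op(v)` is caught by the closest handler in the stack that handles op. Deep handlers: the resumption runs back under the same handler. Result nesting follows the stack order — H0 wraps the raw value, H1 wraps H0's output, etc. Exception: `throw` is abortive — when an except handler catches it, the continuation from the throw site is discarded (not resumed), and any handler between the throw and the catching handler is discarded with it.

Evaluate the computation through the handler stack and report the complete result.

Evaluation trace:
throw(4) @ H0 caught ⇒ 14
H1 returns (14, ())
H2 returns ((14, ()), 4)
H3 returns [((14, ()), 4)]
= [((14, ()), 4)]

Answer: [((14, ()), 4)]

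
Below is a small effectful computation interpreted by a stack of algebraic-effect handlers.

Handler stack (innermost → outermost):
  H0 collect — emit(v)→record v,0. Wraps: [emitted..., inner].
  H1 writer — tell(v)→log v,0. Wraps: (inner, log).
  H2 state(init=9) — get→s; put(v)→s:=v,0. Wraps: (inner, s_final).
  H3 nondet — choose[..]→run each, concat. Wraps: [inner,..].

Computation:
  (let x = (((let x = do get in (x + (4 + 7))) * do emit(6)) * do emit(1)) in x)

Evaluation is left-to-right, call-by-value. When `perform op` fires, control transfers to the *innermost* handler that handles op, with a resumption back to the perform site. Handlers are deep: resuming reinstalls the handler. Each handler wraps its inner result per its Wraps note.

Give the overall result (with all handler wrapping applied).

Evaluation trace:
get @ H2 ⇒ 9
emit(6) @ H0 ⇒ out+=6
emit(1) @ H0 ⇒ out+=1
H0 returns [6, 1, 0]
H1 returns ([6, 1, 0], ())
H2 returns (([6, 1, 0], ()), 9)
H3 returns [(([6, 1, 0], ()), 9)]
= [(([6, 1, 0], ()), 9)]

Answer: [(([6, 1, 0], ()), 9)]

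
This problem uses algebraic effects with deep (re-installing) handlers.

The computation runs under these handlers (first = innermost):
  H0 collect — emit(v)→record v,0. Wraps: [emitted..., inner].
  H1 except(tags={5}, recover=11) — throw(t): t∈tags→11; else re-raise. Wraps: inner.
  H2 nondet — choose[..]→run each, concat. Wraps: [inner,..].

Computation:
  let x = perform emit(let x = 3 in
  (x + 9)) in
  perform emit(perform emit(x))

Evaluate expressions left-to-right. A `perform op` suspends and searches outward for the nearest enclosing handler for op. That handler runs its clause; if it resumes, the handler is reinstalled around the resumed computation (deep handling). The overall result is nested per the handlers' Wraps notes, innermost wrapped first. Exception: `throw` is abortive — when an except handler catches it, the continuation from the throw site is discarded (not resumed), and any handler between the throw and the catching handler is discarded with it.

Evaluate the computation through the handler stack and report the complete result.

Evaluation trace:
emit(12) @ H0 ⇒ out+=12
emit(0) @ H0 ⇒ out+=0
emit(0) @ H0 ⇒ out+=0
H0 returns [12, 0, 0, 0]
H1 returns [12, 0, 0, 0]
H2 returns [[12, 0, 0, 0]]
= [[12, 0, 0, 0]]

Answer: [[12, 0, 0, 0]]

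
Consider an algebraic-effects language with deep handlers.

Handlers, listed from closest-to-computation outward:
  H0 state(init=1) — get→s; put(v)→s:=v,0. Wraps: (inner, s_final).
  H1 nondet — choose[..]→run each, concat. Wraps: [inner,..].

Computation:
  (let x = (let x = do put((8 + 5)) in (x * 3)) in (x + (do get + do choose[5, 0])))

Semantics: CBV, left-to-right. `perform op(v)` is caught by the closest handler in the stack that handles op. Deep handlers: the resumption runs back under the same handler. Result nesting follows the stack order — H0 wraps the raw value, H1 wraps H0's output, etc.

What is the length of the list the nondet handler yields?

Answer: 2

Working:
put(13) @ H0 ⇒ s:=13
get @ H0 ⇒ 13
choose[5, 0] @ H1
  branch[0] choose=5:
    H0 returns (18, 13)
    H1 returns [(18, 13)]
  branch[1] choose=0:
    H0 returns (13, 13)
    H1 returns [(13, 13)]
= [(18, 13), (13, 13)]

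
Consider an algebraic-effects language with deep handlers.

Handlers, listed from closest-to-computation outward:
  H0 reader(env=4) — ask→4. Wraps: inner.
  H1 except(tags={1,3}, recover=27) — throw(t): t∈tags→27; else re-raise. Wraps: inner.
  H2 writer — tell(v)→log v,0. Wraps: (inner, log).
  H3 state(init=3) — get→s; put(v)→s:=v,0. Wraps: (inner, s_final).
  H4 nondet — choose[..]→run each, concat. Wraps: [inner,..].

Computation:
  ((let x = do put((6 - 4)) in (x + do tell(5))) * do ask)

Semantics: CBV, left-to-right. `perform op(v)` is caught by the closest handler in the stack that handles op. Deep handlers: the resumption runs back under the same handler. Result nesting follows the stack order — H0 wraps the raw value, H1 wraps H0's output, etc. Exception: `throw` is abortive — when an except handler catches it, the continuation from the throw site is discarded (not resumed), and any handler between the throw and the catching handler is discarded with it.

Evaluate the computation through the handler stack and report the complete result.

Answer: [((0, (5)), 2)]

Step-by-step:
put(2) @ H3 ⇒ s:=2
tell(5) @ H2 ⇒ log+=5
ask @ H0 ⇒ 4
H0 returns 0
H1 returns 0
H2 returns (0, (5))
H3 returns ((0, (5)), 2)
H4 returns [((0, (5)), 2)]
= [((0, (5)), 2)]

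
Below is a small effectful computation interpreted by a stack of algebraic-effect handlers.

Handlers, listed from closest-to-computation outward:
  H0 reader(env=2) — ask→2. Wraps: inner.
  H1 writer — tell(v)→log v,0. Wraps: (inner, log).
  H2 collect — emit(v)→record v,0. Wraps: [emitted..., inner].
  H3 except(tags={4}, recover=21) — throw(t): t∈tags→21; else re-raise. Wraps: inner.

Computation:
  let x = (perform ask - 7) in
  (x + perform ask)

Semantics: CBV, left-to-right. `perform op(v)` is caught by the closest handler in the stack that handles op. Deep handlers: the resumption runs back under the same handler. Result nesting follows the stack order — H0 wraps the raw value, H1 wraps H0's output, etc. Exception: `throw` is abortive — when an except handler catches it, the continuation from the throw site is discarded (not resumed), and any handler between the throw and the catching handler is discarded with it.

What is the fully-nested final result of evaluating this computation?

Answer: [(-3, ())]

Evaluation trace:
ask @ H0 ⇒ 2
ask @ H0 ⇒ 2
H0 returns -3
H1 returns (-3, ())
H2 returns [(-3, ())]
H3 returns [(-3, ())]
= [(-3, ())]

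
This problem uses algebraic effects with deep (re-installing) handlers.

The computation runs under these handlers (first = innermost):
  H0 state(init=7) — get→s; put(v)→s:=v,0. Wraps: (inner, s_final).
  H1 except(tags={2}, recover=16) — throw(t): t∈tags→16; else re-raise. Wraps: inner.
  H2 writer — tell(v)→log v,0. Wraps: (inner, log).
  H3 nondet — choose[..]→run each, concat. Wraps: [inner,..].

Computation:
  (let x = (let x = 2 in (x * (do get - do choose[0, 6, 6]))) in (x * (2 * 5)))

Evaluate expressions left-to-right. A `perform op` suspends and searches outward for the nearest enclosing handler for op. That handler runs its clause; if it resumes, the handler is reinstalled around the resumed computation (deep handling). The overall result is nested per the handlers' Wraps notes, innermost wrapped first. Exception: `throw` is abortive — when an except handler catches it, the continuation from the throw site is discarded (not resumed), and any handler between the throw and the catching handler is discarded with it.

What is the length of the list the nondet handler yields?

Answer: 3

Working:
get @ H0 ⇒ 7
choose[0, 6, 6] @ H3
  branch[0] choose=0:
    H0 returns (140, 7)
    H1 returns (140, 7)
    H2 returns ((140, 7), ())
    H3 returns [((140, 7), ())]
  branch[1] choose=6:
    H0 returns (20, 7)
    H1 returns (20, 7)
    H2 returns ((20, 7), ())
    H3 returns [((20, 7), ())]
  branch[2] choose=6:
    H0 returns (20, 7)
    H1 returns (20, 7)
    H2 returns ((20, 7), ())
    H3 returns [((20, 7), ())]
= [((140, 7), ()), ((20, 7), ()), ((20, 7), ())]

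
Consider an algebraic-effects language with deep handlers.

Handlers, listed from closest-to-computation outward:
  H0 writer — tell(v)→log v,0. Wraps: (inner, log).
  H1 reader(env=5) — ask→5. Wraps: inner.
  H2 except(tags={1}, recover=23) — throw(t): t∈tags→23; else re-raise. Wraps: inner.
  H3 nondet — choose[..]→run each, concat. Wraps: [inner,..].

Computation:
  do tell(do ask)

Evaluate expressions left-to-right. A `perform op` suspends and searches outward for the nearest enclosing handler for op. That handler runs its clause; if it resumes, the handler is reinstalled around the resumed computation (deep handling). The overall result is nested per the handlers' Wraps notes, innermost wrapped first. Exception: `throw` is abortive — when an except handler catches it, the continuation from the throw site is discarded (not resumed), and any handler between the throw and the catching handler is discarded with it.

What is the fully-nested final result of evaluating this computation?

Evaluation trace:
ask @ H1 ⇒ 5
tell(5) @ H0 ⇒ log+=5
H0 returns (0, (5))
H1 returns (0, (5))
H2 returns (0, (5))
H3 returns [(0, (5))]
= [(0, (5))]

Answer: [(0, (5))]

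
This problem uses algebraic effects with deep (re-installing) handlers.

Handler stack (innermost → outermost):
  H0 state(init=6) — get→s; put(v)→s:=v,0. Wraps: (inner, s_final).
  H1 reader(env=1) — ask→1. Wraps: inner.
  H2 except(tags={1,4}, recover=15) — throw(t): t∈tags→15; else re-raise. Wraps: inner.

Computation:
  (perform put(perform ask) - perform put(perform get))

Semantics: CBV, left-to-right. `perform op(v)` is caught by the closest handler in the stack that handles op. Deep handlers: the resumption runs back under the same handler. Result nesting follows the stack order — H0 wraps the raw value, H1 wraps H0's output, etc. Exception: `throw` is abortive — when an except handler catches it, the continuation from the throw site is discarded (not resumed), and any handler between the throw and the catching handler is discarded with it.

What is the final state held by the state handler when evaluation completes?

Answer: 1

Working:
ask @ H1 ⇒ 1
put(1) @ H0 ⇒ s:=1
get @ H0 ⇒ 1
put(1) @ H0 ⇒ s:=1
H0 returns (0, 1)
H1 returns (0, 1)
H2 returns (0, 1)
= (0, 1)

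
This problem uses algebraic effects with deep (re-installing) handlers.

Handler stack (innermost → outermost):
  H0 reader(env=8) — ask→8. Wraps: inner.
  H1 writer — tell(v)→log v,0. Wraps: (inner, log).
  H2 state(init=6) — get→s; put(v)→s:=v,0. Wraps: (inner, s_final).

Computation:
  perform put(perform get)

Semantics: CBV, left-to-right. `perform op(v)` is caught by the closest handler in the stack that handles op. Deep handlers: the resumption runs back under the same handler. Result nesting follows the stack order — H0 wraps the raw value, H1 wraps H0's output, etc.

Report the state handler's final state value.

Evaluation trace:
get @ H2 ⇒ 6
put(6) @ H2 ⇒ s:=6
H0 returns 0
H1 returns (0, ())
H2 returns ((0, ()), 6)
= ((0, ()), 6)

Answer: 6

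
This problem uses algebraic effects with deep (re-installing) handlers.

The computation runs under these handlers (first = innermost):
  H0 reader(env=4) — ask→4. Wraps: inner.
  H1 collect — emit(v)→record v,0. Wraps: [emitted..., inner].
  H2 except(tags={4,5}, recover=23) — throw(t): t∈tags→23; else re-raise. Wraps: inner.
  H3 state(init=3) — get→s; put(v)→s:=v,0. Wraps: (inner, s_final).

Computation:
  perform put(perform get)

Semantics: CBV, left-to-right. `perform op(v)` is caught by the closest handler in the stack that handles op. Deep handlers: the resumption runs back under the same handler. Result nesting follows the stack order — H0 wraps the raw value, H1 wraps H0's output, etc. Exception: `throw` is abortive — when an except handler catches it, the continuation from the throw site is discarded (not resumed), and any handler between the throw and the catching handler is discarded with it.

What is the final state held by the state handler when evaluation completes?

Working:
get @ H3 ⇒ 3
put(3) @ H3 ⇒ s:=3
H0 returns 0
H1 returns [0]
H2 returns [0]
H3 returns ([0], 3)
= ([0], 3)

Answer: 3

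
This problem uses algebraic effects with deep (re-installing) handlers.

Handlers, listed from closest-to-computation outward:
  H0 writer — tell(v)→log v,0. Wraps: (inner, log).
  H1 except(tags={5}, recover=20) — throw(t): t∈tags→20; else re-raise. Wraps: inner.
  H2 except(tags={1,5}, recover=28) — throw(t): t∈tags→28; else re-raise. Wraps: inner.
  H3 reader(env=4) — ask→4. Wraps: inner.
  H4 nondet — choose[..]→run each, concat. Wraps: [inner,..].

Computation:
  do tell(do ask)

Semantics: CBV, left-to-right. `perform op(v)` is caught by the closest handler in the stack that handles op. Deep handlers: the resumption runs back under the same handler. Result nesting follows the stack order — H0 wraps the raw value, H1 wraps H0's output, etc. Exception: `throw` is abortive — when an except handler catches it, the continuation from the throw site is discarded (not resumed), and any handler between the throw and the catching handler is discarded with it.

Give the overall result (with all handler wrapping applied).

Answer: [(0, (4))]

Step-by-step:
ask @ H3 ⇒ 4
tell(4) @ H0 ⇒ log+=4
H0 returns (0, (4))
H1 returns (0, (4))
H2 returns (0, (4))
H3 returns (0, (4))
H4 returns [(0, (4))]
= [(0, (4))]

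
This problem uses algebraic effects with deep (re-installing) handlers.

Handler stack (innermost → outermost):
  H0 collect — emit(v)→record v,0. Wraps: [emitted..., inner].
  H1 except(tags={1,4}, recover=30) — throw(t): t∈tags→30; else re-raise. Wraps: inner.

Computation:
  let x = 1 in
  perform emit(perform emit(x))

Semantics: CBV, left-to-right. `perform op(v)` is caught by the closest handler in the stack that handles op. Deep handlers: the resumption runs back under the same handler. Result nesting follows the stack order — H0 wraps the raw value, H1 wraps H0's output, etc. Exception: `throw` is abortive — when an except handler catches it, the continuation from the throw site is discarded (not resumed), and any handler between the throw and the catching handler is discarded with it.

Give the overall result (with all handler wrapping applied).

Answer: [1, 0, 0]

Evaluation trace:
emit(1) @ H0 ⇒ out+=1
emit(0) @ H0 ⇒ out+=0
H0 returns [1, 0, 0]
H1 returns [1, 0, 0]
= [1, 0, 0]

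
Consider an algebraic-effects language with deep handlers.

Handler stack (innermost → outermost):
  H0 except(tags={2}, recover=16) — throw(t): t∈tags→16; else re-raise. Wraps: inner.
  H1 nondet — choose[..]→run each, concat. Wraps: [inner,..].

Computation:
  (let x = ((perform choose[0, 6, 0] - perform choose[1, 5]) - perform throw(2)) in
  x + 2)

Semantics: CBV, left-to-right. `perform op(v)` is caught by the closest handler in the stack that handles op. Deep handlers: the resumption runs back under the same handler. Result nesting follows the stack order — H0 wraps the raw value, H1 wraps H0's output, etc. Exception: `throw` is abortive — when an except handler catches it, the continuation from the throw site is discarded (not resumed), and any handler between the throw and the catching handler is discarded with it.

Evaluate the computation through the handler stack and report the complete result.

Answer: [16, 16, 16, 16, 16, 16]

Working:
choose[0, 6, 0] @ H1
  branch[0] choose=0:
    choose[1, 5] @ H1
      branch[0] choose=1:
        throw(2) @ H0 caught ⇒ 16
        H1 returns [16]
      branch[1] choose=5:
        throw(2) @ H0 caught ⇒ 16
        H1 returns [16]
  branch[1] choose=6:
    choose[1, 5] @ H1
      branch[0] choose=1:
        throw(2) @ H0 caught ⇒ 16
        H1 returns [16]
      branch[1] choose=5:
        throw(2) @ H0 caught ⇒ 16
        H1 returns [16]
  branch[2] choose=0:
    choose[1, 5] @ H1
      branch[0] choose=1:
        throw(2) @ H0 caught ⇒ 16
        H1 returns [16]
      branch[1] choose=5:
        throw(2) @ H0 caught ⇒ 16
        H1 returns [16]
= [16, 16, 16, 16, 16, 16]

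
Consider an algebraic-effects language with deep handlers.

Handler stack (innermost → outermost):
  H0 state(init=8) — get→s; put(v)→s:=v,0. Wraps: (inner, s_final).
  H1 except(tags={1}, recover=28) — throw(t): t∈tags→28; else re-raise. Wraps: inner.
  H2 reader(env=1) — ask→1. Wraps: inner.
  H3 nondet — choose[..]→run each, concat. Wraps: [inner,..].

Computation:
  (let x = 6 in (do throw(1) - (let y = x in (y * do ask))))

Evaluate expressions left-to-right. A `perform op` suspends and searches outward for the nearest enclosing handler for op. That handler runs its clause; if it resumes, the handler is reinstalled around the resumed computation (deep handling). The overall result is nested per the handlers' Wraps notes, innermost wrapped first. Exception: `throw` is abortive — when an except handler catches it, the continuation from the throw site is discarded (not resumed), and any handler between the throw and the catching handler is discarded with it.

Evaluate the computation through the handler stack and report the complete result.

Step-by-step:
throw(1) @ H1 caught ⇒ 28
H2 returns 28
H3 returns [28]
= [28]

Answer: [28]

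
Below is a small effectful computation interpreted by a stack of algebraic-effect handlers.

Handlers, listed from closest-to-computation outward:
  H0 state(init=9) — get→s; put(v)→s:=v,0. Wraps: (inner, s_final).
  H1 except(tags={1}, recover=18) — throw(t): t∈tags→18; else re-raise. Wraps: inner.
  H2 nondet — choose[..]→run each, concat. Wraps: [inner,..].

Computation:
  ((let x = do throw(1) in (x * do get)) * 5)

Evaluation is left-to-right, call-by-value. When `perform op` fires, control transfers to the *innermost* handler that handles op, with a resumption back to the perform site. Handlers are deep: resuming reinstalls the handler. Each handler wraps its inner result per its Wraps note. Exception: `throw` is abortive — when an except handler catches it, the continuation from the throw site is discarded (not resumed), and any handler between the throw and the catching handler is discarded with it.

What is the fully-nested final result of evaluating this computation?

Working:
throw(1) @ H1 caught ⇒ 18
H2 returns [18]
= [18]

Answer: [18]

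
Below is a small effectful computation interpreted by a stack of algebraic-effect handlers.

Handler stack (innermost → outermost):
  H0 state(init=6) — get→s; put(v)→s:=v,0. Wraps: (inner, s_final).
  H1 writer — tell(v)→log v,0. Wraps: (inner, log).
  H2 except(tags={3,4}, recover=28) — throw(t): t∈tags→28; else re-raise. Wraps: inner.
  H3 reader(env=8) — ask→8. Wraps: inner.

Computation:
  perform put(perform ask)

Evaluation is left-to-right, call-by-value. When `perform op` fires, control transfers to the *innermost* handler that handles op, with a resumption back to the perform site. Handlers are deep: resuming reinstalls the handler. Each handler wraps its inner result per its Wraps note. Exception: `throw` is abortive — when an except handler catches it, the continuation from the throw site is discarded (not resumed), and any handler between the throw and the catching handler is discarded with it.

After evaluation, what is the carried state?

Step-by-step:
ask @ H3 ⇒ 8
put(8) @ H0 ⇒ s:=8
H0 returns (0, 8)
H1 returns ((0, 8), ())
H2 returns ((0, 8), ())
H3 returns ((0, 8), ())
= ((0, 8), ())

Answer: 8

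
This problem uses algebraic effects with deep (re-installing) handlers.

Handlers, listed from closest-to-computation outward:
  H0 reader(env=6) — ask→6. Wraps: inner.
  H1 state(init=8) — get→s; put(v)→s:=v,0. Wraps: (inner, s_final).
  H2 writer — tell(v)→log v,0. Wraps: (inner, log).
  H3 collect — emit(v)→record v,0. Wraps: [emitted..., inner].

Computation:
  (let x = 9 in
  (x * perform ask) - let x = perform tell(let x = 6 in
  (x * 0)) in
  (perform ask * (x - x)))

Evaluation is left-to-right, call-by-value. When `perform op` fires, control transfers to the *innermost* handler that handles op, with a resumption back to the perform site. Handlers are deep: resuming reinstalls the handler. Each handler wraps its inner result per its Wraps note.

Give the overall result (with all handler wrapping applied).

Step-by-step:
ask @ H0 ⇒ 6
tell(0) @ H2 ⇒ log+=0
ask @ H0 ⇒ 6
H0 returns 54
H1 returns (54, 8)
H2 returns ((54, 8), (0))
H3 returns [((54, 8), (0))]
= [((54, 8), (0))]

Answer: [((54, 8), (0))]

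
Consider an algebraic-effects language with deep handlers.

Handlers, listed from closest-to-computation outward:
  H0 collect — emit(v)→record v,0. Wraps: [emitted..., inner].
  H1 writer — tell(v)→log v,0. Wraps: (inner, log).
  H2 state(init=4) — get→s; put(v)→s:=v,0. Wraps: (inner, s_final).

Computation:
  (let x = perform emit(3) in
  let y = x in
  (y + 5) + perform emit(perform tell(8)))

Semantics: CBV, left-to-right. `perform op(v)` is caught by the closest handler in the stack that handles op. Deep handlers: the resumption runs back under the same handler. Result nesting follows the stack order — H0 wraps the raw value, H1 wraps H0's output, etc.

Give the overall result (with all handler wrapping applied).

Answer: (([3, 0, 5], (8)), 4)

Step-by-step:
emit(3) @ H0 ⇒ out+=3
tell(8) @ H1 ⇒ log+=8
emit(0) @ H0 ⇒ out+=0
H0 returns [3, 0, 5]
H1 returns ([3, 0, 5], (8))
H2 returns (([3, 0, 5], (8)), 4)
= (([3, 0, 5], (8)), 4)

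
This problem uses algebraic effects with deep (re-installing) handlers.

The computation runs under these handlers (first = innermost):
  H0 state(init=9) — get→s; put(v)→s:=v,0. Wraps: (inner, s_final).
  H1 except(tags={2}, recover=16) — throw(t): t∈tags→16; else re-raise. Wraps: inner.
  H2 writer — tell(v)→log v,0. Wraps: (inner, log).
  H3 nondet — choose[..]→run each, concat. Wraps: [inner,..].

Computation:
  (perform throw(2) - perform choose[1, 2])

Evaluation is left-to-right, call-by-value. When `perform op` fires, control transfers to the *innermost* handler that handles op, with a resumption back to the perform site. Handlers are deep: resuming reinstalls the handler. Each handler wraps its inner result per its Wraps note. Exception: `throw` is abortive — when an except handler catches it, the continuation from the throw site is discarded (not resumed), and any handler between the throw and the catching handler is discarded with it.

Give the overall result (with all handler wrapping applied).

Step-by-step:
throw(2) @ H1 caught ⇒ 16
H2 returns (16, ())
H3 returns [(16, ())]
= [(16, ())]

Answer: [(16, ())]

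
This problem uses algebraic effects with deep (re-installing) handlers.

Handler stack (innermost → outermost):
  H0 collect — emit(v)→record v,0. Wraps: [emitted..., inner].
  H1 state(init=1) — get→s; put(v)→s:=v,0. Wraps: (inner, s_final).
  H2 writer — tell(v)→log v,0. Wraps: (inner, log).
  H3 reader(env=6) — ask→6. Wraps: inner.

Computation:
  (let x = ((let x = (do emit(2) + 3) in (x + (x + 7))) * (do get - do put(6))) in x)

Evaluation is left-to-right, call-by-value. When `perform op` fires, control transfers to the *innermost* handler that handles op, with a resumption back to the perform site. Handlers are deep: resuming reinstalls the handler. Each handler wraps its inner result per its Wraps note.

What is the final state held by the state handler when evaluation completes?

Answer: 6

Step-by-step:
emit(2) @ H0 ⇒ out+=2
get @ H1 ⇒ 1
put(6) @ H1 ⇒ s:=6
H0 returns [2, 13]
H1 returns ([2, 13], 6)
H2 returns (([2, 13], 6), ())
H3 returns (([2, 13], 6), ())
= (([2, 13], 6), ())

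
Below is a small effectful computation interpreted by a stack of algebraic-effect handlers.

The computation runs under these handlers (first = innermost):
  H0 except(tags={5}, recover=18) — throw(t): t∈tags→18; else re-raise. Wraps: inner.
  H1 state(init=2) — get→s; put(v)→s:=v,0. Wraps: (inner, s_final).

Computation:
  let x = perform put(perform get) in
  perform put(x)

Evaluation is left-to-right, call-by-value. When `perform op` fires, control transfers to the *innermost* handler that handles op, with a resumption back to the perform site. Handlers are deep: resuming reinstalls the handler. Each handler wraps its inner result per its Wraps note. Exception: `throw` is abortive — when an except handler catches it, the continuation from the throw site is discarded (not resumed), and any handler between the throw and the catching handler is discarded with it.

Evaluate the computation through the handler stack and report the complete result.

Answer: (0, 0)

Step-by-step:
get @ H1 ⇒ 2
put(2) @ H1 ⇒ s:=2
put(0) @ H1 ⇒ s:=0
H0 returns 0
H1 returns (0, 0)
= (0, 0)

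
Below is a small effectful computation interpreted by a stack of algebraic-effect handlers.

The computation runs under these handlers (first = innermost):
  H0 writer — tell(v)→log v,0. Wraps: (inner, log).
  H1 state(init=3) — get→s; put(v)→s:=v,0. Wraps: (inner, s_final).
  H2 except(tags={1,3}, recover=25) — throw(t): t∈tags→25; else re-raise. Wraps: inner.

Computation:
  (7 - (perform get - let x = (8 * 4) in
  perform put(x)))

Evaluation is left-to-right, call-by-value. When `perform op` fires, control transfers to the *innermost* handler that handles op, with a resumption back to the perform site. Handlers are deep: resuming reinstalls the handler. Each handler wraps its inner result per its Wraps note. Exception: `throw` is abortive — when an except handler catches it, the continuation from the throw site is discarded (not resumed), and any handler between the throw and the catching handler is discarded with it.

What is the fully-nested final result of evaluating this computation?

Answer: ((4, ()), 32)

Evaluation trace:
get @ H1 ⇒ 3
put(32) @ H1 ⇒ s:=32
H0 returns (4, ())
H1 returns ((4, ()), 32)
H2 returns ((4, ()), 32)
= ((4, ()), 32)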